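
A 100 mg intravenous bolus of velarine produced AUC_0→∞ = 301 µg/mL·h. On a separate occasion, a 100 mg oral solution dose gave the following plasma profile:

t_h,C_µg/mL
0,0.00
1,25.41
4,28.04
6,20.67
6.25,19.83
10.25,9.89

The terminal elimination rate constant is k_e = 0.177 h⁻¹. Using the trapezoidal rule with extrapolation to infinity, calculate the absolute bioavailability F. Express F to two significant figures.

Trapezoidal AUC_0→10.25 (oral solution):
  [0→1]: (0.00+25.41)/2 × 1 = 12.705
  [1→4]: (25.41+28.04)/2 × 3 = 80.175
  [4→6]: (28.04+20.67)/2 × 2 = 48.71
  [6→6.25]: (20.67+19.83)/2 × 0.25 = 5.0625
  [6.25→10.25]: (19.83+9.89)/2 × 4 = 59.44
  Sum = 206.0925 µg/mL·h
Tail: C_last/k_e = 9.89/0.177 = 55.876
AUC_0→∞ (oral solution) = 206.0925 + 55.876 = 261.9685 µg/mL·h
F = (AUC_ev/D_ev)/(AUC_iv/D_iv) = (261.9685/100)/(301/100) = 2.619685/3.01 = 0.8703

F = 0.87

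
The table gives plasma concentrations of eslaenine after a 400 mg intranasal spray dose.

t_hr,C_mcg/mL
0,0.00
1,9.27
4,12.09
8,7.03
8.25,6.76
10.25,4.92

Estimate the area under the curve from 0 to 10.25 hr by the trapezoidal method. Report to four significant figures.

Trapezoidal AUC_0→10.25:
  [0→1]: (0.00+9.27)/2 × 1 = 4.635
  [1→4]: (9.27+12.09)/2 × 3 = 32.04
  [4→8]: (12.09+7.03)/2 × 4 = 38.24
  [8→8.25]: (7.03+6.76)/2 × 0.25 = 1.72375
  [8.25→10.25]: (6.76+4.92)/2 × 2 = 11.68
  Sum = 88.31875 mcg/mL·hr

AUC = 88.32 mcg/mL·hr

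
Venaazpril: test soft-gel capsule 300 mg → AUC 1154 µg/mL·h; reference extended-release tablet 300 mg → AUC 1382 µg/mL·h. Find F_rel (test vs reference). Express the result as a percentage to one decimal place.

F_rel = (AUC_test/D_test) / (AUC_ref/D_ref)
      = (1154/300) / (1382/300)
      = 3.84667 / 4.60667 = 0.8350 = 83.50%

F_rel = 83.5%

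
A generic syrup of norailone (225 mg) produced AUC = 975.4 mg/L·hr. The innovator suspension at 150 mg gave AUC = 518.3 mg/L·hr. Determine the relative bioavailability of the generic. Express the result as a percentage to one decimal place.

F_rel = (AUC_test/D_test) / (AUC_ref/D_ref)
      = (975.4/225) / (518.3/150)
      = 4.33511 / 3.45533 = 1.2546 = 125.46%

F_rel = 125.5%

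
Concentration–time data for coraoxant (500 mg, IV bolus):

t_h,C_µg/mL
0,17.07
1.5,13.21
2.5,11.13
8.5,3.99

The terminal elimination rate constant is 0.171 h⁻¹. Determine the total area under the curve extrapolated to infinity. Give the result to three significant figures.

Trapezoidal AUC_0→8.5:
  [0→1.5]: (17.07+13.21)/2 × 1.5 = 22.71
  [1.5→2.5]: (13.21+11.13)/2 × 1 = 12.17
  [2.5→8.5]: (11.13+3.99)/2 × 6 = 45.36
  Sum = 80.24 µg/mL·h
Extrapolated tail: C_last / k_e = 3.99 / 0.171 = 23.333
AUC_0→∞ = 80.24 + 23.333 = 103.573 µg/mL·h

AUC = 104 µg/mL·h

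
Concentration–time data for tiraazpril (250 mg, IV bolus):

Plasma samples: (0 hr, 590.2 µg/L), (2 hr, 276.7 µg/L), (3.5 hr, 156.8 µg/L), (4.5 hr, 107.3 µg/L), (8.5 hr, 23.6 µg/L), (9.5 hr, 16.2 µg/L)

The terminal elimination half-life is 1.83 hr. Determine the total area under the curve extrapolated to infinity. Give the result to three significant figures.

AUC = 1650 µg/L·hr

Trapezoidal AUC_0→9.5:
  [0→2]: (590.2+276.7)/2 × 2 = 866.9
  [2→3.5]: (276.7+156.8)/2 × 1.5 = 325.125
  [3.5→4.5]: (156.8+107.3)/2 × 1 = 132.05
  [4.5→8.5]: (107.3+23.6)/2 × 4 = 261.8
  [8.5→9.5]: (23.6+16.2)/2 × 1 = 19.9
  Sum = 1605.775 µg/L·hr
k_e = ln2 / t½ = 0.693147 / 1.83 = 0.3788 hr^-1
Extrapolated tail: C_last / k_e = 16.2 / 0.3788 = 42.767
AUC_0→∞ = 1605.775 + 42.767 = 1648.542 µg/L·hr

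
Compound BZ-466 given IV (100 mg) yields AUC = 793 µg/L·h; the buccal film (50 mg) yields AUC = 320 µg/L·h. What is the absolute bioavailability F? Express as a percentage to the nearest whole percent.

F = 81%

F = (AUC_ev / D_ev) / (AUC_iv / D_iv)
  = (320/50) / (793/100)
  = 6.4 / 7.93 = 0.8071
  = 80.71%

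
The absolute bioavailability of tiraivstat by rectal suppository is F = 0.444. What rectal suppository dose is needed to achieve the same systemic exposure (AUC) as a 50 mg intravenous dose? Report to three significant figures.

For equal systemic exposure: F × D_ev = D_iv
D_ev = D_iv / F = 50 / 0.444 = 112.613 mg

D_rectal = 113 mg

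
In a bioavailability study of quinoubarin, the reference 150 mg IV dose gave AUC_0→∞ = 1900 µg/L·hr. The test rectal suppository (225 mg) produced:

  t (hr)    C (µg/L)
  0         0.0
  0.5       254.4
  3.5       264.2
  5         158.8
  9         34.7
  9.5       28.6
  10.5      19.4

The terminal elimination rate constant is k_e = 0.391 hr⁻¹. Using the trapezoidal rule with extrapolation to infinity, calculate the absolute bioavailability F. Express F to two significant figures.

Trapezoidal AUC_0→10.5 (rectal suppository):
  [0→0.5]: (0.0+254.4)/2 × 0.5 = 63.6
  [0.5→3.5]: (254.4+264.2)/2 × 3 = 777.9
  [3.5→5]: (264.2+158.8)/2 × 1.5 = 317.25
  [5→9]: (158.8+34.7)/2 × 4 = 387.0
  [9→9.5]: (34.7+28.6)/2 × 0.5 = 15.825
  [9.5→10.5]: (28.6+19.4)/2 × 1 = 24.0
  Sum = 1585.575 µg/L·hr
Tail: C_last/k_e = 19.4/0.391 = 49.616
AUC_0→∞ (rectal suppository) = 1585.575 + 49.616 = 1635.191 µg/L·hr
F = (AUC_ev/D_ev)/(AUC_iv/D_iv) = (1635.191/225)/(1900/150) = 7.26752/12.6667 = 0.5738

F = 0.57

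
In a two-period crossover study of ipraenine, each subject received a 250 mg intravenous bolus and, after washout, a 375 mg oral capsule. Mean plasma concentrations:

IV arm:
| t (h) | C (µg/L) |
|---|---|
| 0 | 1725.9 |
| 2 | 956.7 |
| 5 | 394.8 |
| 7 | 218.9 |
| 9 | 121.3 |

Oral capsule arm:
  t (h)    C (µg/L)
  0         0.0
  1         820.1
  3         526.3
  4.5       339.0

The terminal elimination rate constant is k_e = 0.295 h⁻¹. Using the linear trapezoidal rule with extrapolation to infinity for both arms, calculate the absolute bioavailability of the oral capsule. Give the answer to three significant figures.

F = 0.390

Trapezoidal AUC_0→9 (IV):
  [0→2]: (1725.9+956.7)/2 × 2 = 2682.6
  [2→5]: (956.7+394.8)/2 × 3 = 2027.25
  [5→7]: (394.8+218.9)/2 × 2 = 613.7
  [7→9]: (218.9+121.3)/2 × 2 = 340.2
  Sum = 5663.75 µg/L·h
IV tail: 121.3/0.295 = 411.186; AUC_iv,0→∞ = 5663.75 + 411.186 = 6074.936 µg/L·h
Trapezoidal AUC_0→4.5 (oral capsule):
  [0→1]: (0.0+820.1)/2 × 1 = 410.05
  [1→3]: (820.1+526.3)/2 × 2 = 1346.4
  [3→4.5]: (526.3+339.0)/2 × 1.5 = 648.975
  Sum = 2405.425 µg/L·h
oral capsule tail: 339.0/0.295 = 1149.153; AUC_ev,0→∞ = 2405.425 + 1149.153 = 3554.578 µg/L·h
F = (AUC_ev/D_ev)/(AUC_iv/D_iv) = (3554.578/375)/(6074.936/250) = 9.47887/24.299744 = 0.3901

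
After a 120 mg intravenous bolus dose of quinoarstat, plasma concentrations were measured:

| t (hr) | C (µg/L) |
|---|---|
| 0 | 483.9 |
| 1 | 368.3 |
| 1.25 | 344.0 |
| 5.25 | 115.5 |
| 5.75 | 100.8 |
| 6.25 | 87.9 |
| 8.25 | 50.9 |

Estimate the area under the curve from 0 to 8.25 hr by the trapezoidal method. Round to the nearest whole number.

Trapezoidal AUC_0→8.25:
  [0→1]: (483.9+368.3)/2 × 1 = 426.1
  [1→1.25]: (368.3+344.0)/2 × 0.25 = 89.0375
  [1.25→5.25]: (344.0+115.5)/2 × 4 = 919.0
  [5.25→5.75]: (115.5+100.8)/2 × 0.5 = 54.075
  [5.75→6.25]: (100.8+87.9)/2 × 0.5 = 47.175
  [6.25→8.25]: (87.9+50.9)/2 × 2 = 138.8
  Sum = 1674.1875 µg/L·hr

AUC = 1674 µg/L·hr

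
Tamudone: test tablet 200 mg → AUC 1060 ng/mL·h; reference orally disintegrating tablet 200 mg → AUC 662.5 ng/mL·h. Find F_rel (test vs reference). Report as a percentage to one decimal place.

F_rel = 160.0%

F_rel = (AUC_test/D_test) / (AUC_ref/D_ref)
      = (1060/200) / (662.5/200)
      = 5.3 / 3.3125 = 1.6000 = 160.00%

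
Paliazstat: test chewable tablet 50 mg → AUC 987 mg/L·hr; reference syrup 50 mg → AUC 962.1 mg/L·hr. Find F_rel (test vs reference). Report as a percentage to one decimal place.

F_rel = 102.6%

F_rel = (AUC_test/D_test) / (AUC_ref/D_ref)
      = (987/50) / (962.1/50)
      = 19.74 / 19.242 = 1.0259 = 102.59%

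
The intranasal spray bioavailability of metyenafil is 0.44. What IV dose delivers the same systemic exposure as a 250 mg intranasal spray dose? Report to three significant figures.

Systemic exposure from an extravascular dose = F × D_ev, so the equivalent IV dose is F × D_ev.
D_iv = F × D_ev = 0.44 × 250 = 110 mg

D_iv = 110 mg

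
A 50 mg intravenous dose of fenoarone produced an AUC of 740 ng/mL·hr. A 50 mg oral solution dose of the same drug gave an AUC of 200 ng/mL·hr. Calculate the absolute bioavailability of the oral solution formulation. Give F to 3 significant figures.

F = (AUC_ev / D_ev) / (AUC_iv / D_iv)
  = (200/50) / (740/50)
  = 4 / 14.8 = 0.2703

F = 0.270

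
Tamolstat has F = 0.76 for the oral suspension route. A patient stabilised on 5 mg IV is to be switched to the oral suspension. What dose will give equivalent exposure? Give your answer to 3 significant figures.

For equal systemic exposure: F × D_ev = D_iv
D_ev = D_iv / F = 5 / 0.76 = 6.57895 mg

D_oral = 6.58 mg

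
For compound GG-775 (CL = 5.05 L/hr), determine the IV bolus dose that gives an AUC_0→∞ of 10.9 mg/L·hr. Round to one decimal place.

Dose = 55.0 mg

Dose_iv = CL × AUC_0→∞
     = 5.05 × 10.9 = 55.045 mg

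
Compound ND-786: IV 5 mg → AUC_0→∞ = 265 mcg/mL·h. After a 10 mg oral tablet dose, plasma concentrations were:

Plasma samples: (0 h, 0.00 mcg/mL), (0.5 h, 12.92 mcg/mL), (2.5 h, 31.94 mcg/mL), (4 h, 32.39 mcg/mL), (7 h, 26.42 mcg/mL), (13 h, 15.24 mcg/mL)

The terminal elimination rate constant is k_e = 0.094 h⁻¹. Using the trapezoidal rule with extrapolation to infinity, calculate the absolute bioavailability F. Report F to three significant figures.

F = 0.890

Trapezoidal AUC_0→13 (oral tablet):
  [0→0.5]: (0.00+12.92)/2 × 0.5 = 3.23
  [0.5→2.5]: (12.92+31.94)/2 × 2 = 44.86
  [2.5→4]: (31.94+32.39)/2 × 1.5 = 48.2475
  [4→7]: (32.39+26.42)/2 × 3 = 88.215
  [7→13]: (26.42+15.24)/2 × 6 = 124.98
  Sum = 309.5325 mcg/mL·h
Tail: C_last/k_e = 15.24/0.094 = 162.128
AUC_0→∞ (oral tablet) = 309.5325 + 162.128 = 471.6605 mcg/mL·h
F = (AUC_ev/D_ev)/(AUC_iv/D_iv) = (471.6605/10)/(265/5) = 47.16605/53 = 0.8899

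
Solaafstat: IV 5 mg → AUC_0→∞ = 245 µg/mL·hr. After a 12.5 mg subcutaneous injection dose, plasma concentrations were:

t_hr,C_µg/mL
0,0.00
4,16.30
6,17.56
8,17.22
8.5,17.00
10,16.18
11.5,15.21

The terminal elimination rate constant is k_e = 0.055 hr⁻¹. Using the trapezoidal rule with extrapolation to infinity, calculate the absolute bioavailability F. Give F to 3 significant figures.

Trapezoidal AUC_0→11.5 (subcutaneous injection):
  [0→4]: (0.00+16.30)/2 × 4 = 32.6
  [4→6]: (16.30+17.56)/2 × 2 = 33.86
  [6→8]: (17.56+17.22)/2 × 2 = 34.78
  [8→8.5]: (17.22+17.00)/2 × 0.5 = 8.555
  [8.5→10]: (17.00+16.18)/2 × 1.5 = 24.885
  [10→11.5]: (16.18+15.21)/2 × 1.5 = 23.5425
  Sum = 158.2225 µg/mL·hr
Tail: C_last/k_e = 15.21/0.055 = 276.545
AUC_0→∞ (subcutaneous injection) = 158.2225 + 276.545 = 434.7675 µg/mL·hr
F = (AUC_ev/D_ev)/(AUC_iv/D_iv) = (434.7675/12.5)/(245/5) = 34.7814/49 = 0.7098

F = 0.710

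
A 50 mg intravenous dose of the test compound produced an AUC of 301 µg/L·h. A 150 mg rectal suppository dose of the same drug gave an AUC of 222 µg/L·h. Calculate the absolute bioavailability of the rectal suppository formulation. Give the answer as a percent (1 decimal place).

F = 24.6%

F = (AUC_ev / D_ev) / (AUC_iv / D_iv)
  = (222/150) / (301/50)
  = 1.48 / 6.02 = 0.2458
  = 24.58%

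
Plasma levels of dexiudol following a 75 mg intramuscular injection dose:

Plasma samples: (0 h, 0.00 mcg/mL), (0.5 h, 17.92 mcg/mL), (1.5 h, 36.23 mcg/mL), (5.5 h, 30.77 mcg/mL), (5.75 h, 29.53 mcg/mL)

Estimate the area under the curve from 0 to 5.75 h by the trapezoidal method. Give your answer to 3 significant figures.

AUC = 173 mcg/mL·h

Trapezoidal AUC_0→5.75:
  [0→0.5]: (0.00+17.92)/2 × 0.5 = 4.48
  [0.5→1.5]: (17.92+36.23)/2 × 1 = 27.075
  [1.5→5.5]: (36.23+30.77)/2 × 4 = 134.0
  [5.5→5.75]: (30.77+29.53)/2 × 0.25 = 7.5375
  Sum = 173.0925 mcg/mL·h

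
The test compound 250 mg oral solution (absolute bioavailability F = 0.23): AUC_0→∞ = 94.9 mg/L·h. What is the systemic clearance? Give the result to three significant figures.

CL = 0.606 L/h

CL = F × Dose / AUC_0→∞
   = 0.23 × 250 / 94.9 = 0.605901 L/h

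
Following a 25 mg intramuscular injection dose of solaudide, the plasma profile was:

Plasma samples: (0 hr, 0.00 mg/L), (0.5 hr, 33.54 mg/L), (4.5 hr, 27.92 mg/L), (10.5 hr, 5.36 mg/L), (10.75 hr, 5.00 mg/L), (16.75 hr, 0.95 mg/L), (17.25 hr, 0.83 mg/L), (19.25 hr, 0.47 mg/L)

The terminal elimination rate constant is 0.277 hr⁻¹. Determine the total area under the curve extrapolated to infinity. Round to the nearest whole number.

AUC = 254 mg/L·hr

Trapezoidal AUC_0→19.25:
  [0→0.5]: (0.00+33.54)/2 × 0.5 = 8.385
  [0.5→4.5]: (33.54+27.92)/2 × 4 = 122.92
  [4.5→10.5]: (27.92+5.36)/2 × 6 = 99.84
  [10.5→10.75]: (5.36+5.00)/2 × 0.25 = 1.295
  [10.75→16.75]: (5.00+0.95)/2 × 6 = 17.85
  [16.75→17.25]: (0.95+0.83)/2 × 0.5 = 0.445
  [17.25→19.25]: (0.83+0.47)/2 × 2 = 1.3
  Sum = 252.035 mg/L·hr
Extrapolated tail: C_last / k_e = 0.47 / 0.277 = 1.697
AUC_0→∞ = 252.035 + 1.697 = 253.732 mg/L·hr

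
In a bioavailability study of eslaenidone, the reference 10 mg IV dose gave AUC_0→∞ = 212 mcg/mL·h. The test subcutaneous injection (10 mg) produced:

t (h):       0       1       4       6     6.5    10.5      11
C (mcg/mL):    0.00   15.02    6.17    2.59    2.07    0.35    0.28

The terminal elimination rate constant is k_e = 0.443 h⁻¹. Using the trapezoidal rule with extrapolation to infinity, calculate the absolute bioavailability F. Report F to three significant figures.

F = 0.259

Trapezoidal AUC_0→11 (subcutaneous injection):
  [0→1]: (0.00+15.02)/2 × 1 = 7.51
  [1→4]: (15.02+6.17)/2 × 3 = 31.785
  [4→6]: (6.17+2.59)/2 × 2 = 8.76
  [6→6.5]: (2.59+2.07)/2 × 0.5 = 1.165
  [6.5→10.5]: (2.07+0.35)/2 × 4 = 4.84
  [10.5→11]: (0.35+0.28)/2 × 0.5 = 0.1575
  Sum = 54.2175 mcg/mL·h
Tail: C_last/k_e = 0.28/0.443 = 0.632
AUC_0→∞ (subcutaneous injection) = 54.2175 + 0.632 = 54.8495 mcg/mL·h
F = (AUC_ev/D_ev)/(AUC_iv/D_iv) = (54.8495/10)/(212/10) = 5.48495/21.2 = 0.2587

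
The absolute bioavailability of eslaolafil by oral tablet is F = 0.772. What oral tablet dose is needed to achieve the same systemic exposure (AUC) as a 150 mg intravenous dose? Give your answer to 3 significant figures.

D_oral = 194 mg

For equal systemic exposure: F × D_ev = D_iv
D_ev = D_iv / F = 150 / 0.772 = 194.301 mg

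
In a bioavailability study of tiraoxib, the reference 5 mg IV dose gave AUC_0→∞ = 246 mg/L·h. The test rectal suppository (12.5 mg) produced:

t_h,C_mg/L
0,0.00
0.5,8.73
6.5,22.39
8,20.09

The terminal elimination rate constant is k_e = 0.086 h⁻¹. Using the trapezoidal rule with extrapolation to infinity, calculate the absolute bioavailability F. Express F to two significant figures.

Trapezoidal AUC_0→8 (rectal suppository):
  [0→0.5]: (0.00+8.73)/2 × 0.5 = 2.1825
  [0.5→6.5]: (8.73+22.39)/2 × 6 = 93.36
  [6.5→8]: (22.39+20.09)/2 × 1.5 = 31.86
  Sum = 127.4025 mg/L·h
Tail: C_last/k_e = 20.09/0.086 = 233.605
AUC_0→∞ (rectal suppository) = 127.4025 + 233.605 = 361.0075 mg/L·h
F = (AUC_ev/D_ev)/(AUC_iv/D_iv) = (361.0075/12.5)/(246/5) = 28.8806/49.2 = 0.5870

F = 0.59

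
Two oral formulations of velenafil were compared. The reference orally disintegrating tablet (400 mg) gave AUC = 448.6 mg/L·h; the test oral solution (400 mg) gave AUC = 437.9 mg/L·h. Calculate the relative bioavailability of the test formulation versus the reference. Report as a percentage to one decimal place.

F_rel = (AUC_test/D_test) / (AUC_ref/D_ref)
      = (437.9/400) / (448.6/400)
      = 1.09475 / 1.1215 = 0.9761 = 97.61%

F_rel = 97.6%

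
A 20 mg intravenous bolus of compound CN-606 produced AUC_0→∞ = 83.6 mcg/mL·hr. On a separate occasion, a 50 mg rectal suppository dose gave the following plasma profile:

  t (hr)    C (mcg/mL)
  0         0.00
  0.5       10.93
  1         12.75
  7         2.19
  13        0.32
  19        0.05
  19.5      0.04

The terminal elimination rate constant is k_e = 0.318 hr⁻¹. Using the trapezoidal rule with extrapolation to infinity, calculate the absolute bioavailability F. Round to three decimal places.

Trapezoidal AUC_0→19.5 (rectal suppository):
  [0→0.5]: (0.00+10.93)/2 × 0.5 = 2.7325
  [0.5→1]: (10.93+12.75)/2 × 0.5 = 5.92
  [1→7]: (12.75+2.19)/2 × 6 = 44.82
  [7→13]: (2.19+0.32)/2 × 6 = 7.53
  [13→19]: (0.32+0.05)/2 × 6 = 1.11
  [19→19.5]: (0.05+0.04)/2 × 0.5 = 0.0225
  Sum = 62.135 mcg/mL·hr
Tail: C_last/k_e = 0.04/0.318 = 0.126
AUC_0→∞ (rectal suppository) = 62.135 + 0.126 = 62.261 mcg/mL·hr
F = (AUC_ev/D_ev)/(AUC_iv/D_iv) = (62.261/50)/(83.6/20) = 1.24522/4.18 = 0.2979

F = 0.298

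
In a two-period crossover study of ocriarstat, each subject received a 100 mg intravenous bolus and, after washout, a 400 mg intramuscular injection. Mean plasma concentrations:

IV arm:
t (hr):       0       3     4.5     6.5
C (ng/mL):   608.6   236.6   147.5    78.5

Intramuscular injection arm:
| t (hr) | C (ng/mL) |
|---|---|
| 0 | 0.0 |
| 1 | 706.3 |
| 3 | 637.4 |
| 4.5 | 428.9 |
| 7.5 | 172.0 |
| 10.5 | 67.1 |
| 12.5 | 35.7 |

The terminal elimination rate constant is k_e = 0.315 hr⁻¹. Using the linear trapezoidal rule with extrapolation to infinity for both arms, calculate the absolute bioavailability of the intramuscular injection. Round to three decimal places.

F = 0.489

Trapezoidal AUC_0→6.5 (IV):
  [0→3]: (608.6+236.6)/2 × 3 = 1267.8
  [3→4.5]: (236.6+147.5)/2 × 1.5 = 288.075
  [4.5→6.5]: (147.5+78.5)/2 × 2 = 226.0
  Sum = 1781.875 ng/mL·hr
IV tail: 78.5/0.315 = 249.206; AUC_iv,0→∞ = 1781.875 + 249.206 = 2031.081 ng/mL·hr
Trapezoidal AUC_0→12.5 (intramuscular injection):
  [0→1]: (0.0+706.3)/2 × 1 = 353.15
  [1→3]: (706.3+637.4)/2 × 2 = 1343.7
  [3→4.5]: (637.4+428.9)/2 × 1.5 = 799.725
  [4.5→7.5]: (428.9+172.0)/2 × 3 = 901.35
  [7.5→10.5]: (172.0+67.1)/2 × 3 = 358.65
  [10.5→12.5]: (67.1+35.7)/2 × 2 = 102.8
  Sum = 3859.375 ng/mL·hr
intramuscular injection tail: 35.7/0.315 = 113.333; AUC_ev,0→∞ = 3859.375 + 113.333 = 3972.708 ng/mL·hr
F = (AUC_ev/D_ev)/(AUC_iv/D_iv) = (3972.708/400)/(2031.081/100) = 9.93177/20.31081 = 0.4890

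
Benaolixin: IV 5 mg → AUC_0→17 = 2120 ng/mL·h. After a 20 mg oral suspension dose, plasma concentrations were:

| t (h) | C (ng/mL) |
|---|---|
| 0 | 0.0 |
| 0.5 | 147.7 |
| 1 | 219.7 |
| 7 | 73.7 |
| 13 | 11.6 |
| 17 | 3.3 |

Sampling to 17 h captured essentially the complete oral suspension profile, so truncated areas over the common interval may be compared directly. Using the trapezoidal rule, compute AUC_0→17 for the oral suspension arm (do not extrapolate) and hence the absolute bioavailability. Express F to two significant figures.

F = 0.15

Trapezoidal AUC_0→17 (oral suspension):
  [0→0.5]: (0.0+147.7)/2 × 0.5 = 36.925
  [0.5→1]: (147.7+219.7)/2 × 0.5 = 91.85
  [1→7]: (219.7+73.7)/2 × 6 = 880.2
  [7→13]: (73.7+11.6)/2 × 6 = 255.9
  [13→17]: (11.6+3.3)/2 × 4 = 29.8
  Sum = 1294.675 ng/mL·h
F = (AUC_ev/D_ev)/(AUC_iv/D_iv) = (1294.675/20)/(2120/5) = 64.73375/424 = 0.1527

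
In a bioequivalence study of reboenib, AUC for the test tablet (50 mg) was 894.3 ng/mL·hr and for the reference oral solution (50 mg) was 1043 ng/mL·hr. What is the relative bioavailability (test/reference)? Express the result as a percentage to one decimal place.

F_rel = (AUC_test/D_test) / (AUC_ref/D_ref)
      = (894.3/50) / (1043/50)
      = 17.886 / 20.86 = 0.8574 = 85.74%

F_rel = 85.7%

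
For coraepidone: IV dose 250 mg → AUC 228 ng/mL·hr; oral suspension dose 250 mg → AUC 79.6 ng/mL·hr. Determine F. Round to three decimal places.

F = 0.349

F = (AUC_ev / D_ev) / (AUC_iv / D_iv)
  = (79.6/250) / (228/250)
  = 0.3184 / 0.912 = 0.3491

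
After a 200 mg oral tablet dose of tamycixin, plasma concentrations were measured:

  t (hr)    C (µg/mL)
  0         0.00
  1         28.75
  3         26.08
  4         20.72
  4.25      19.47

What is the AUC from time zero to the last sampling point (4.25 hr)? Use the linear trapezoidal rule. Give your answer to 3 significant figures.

Trapezoidal AUC_0→4.25:
  [0→1]: (0.00+28.75)/2 × 1 = 14.375
  [1→3]: (28.75+26.08)/2 × 2 = 54.83
  [3→4]: (26.08+20.72)/2 × 1 = 23.4
  [4→4.25]: (20.72+19.47)/2 × 0.25 = 5.02375
  Sum = 97.62875 µg/mL·hr

AUC = 97.6 µg/mL·hr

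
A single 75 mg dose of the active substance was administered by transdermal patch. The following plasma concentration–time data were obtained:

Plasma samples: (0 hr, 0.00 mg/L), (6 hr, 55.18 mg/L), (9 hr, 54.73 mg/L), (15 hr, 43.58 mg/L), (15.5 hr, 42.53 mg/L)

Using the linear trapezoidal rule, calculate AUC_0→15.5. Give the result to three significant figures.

Trapezoidal AUC_0→15.5:
  [0→6]: (0.00+55.18)/2 × 6 = 165.54
  [6→9]: (55.18+54.73)/2 × 3 = 164.865
  [9→15]: (54.73+43.58)/2 × 6 = 294.93
  [15→15.5]: (43.58+42.53)/2 × 0.5 = 21.5275
  Sum = 646.8625 mg/L·hr

AUC = 647 mg/L·hr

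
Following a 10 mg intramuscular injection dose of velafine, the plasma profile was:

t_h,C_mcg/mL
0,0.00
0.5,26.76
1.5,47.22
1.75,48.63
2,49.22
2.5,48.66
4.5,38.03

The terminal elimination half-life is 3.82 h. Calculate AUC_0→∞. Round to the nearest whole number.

AUC = 389 mcg/mL·h

Trapezoidal AUC_0→4.5:
  [0→0.5]: (0.00+26.76)/2 × 0.5 = 6.69
  [0.5→1.5]: (26.76+47.22)/2 × 1 = 36.99
  [1.5→1.75]: (47.22+48.63)/2 × 0.25 = 11.98125
  [1.75→2]: (48.63+49.22)/2 × 0.25 = 12.23125
  [2→2.5]: (49.22+48.66)/2 × 0.5 = 24.47
  [2.5→4.5]: (48.66+38.03)/2 × 2 = 86.69
  Sum = 179.0525 mcg/mL·h
k_e = ln2 / t½ = 0.693147 / 3.82 = 0.1815 h^-1
Extrapolated tail: C_last / k_e = 38.03 / 0.1815 = 209.532
AUC_0→∞ = 179.0525 + 209.532 = 388.5845 mcg/mL·h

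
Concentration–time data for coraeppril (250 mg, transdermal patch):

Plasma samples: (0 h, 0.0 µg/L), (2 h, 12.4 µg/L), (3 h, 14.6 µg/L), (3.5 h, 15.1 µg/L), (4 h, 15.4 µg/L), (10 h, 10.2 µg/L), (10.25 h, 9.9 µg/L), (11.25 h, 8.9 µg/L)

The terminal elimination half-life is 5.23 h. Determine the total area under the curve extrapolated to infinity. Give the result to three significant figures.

Trapezoidal AUC_0→11.25:
  [0→2]: (0.0+12.4)/2 × 2 = 12.4
  [2→3]: (12.4+14.6)/2 × 1 = 13.5
  [3→3.5]: (14.6+15.1)/2 × 0.5 = 7.425
  [3.5→4]: (15.1+15.4)/2 × 0.5 = 7.625
  [4→10]: (15.4+10.2)/2 × 6 = 76.8
  [10→10.25]: (10.2+9.9)/2 × 0.25 = 2.5125
  [10.25→11.25]: (9.9+8.9)/2 × 1 = 9.4
  Sum = 129.6625 µg/L·h
k_e = ln2 / t½ = 0.693147 / 5.23 = 0.1325 h^-1
Extrapolated tail: C_last / k_e = 8.9 / 0.1325 = 67.170
AUC_0→∞ = 129.6625 + 67.170 = 196.8325 µg/L·h

AUC = 197 µg/L·h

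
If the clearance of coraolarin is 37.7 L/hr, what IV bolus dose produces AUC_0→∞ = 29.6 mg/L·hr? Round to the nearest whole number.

Dose_iv = CL × AUC_0→∞
     = 37.7 × 29.6 = 1115.92 mg

Dose = 1116 mg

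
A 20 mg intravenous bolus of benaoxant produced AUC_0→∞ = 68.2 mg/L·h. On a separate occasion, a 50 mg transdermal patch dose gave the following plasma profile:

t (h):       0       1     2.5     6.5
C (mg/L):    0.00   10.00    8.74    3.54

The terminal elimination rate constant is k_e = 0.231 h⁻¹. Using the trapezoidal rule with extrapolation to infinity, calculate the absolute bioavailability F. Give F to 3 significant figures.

F = 0.346

Trapezoidal AUC_0→6.5 (transdermal patch):
  [0→1]: (0.00+10.00)/2 × 1 = 5.0
  [1→2.5]: (10.00+8.74)/2 × 1.5 = 14.055
  [2.5→6.5]: (8.74+3.54)/2 × 4 = 24.56
  Sum = 43.615 mg/L·h
Tail: C_last/k_e = 3.54/0.231 = 15.325
AUC_0→∞ (transdermal patch) = 43.615 + 15.325 = 58.94 mg/L·h
F = (AUC_ev/D_ev)/(AUC_iv/D_iv) = (58.94/50)/(68.2/20) = 1.1788/3.41 = 0.3457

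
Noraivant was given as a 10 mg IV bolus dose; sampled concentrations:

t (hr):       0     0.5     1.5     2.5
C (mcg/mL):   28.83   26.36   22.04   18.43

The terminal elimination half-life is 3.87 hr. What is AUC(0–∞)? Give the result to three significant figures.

AUC = 161 mcg/mL·hr

Trapezoidal AUC_0→2.5:
  [0→0.5]: (28.83+26.36)/2 × 0.5 = 13.7975
  [0.5→1.5]: (26.36+22.04)/2 × 1 = 24.2
  [1.5→2.5]: (22.04+18.43)/2 × 1 = 20.235
  Sum = 58.2325 mcg/mL·hr
k_e = ln2 / t½ = 0.693147 / 3.87 = 0.1791 hr^-1
Extrapolated tail: C_last / k_e = 18.43 / 0.1791 = 102.903
AUC_0→∞ = 58.2325 + 102.903 = 161.1355 mcg/mL·hr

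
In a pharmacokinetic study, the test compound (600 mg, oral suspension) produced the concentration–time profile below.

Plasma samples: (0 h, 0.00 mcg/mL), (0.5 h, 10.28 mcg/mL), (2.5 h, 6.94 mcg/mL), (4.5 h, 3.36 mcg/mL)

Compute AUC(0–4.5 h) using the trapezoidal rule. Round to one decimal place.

Trapezoidal AUC_0→4.5:
  [0→0.5]: (0.00+10.28)/2 × 0.5 = 2.57
  [0.5→2.5]: (10.28+6.94)/2 × 2 = 17.22
  [2.5→4.5]: (6.94+3.36)/2 × 2 = 10.3
  Sum = 30.09 mcg/mL·h

AUC = 30.1 mcg/mL·h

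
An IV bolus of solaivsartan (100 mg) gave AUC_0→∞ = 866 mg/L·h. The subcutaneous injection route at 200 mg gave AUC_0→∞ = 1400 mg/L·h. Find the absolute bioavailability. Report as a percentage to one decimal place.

F = (AUC_ev / D_ev) / (AUC_iv / D_iv)
  = (1400/200) / (866/100)
  = 7 / 8.66 = 0.8083
  = 80.83%

F = 80.8%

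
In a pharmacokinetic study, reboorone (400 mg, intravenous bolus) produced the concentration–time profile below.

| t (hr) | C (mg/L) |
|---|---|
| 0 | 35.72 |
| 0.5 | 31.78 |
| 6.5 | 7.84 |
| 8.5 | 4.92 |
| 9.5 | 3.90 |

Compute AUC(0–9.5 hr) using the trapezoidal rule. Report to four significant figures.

Trapezoidal AUC_0→9.5:
  [0→0.5]: (35.72+31.78)/2 × 0.5 = 16.875
  [0.5→6.5]: (31.78+7.84)/2 × 6 = 118.86
  [6.5→8.5]: (7.84+4.92)/2 × 2 = 12.76
  [8.5→9.5]: (4.92+3.90)/2 × 1 = 4.41
  Sum = 152.905 mg/L·hr

AUC = 152.9 mg/L·hr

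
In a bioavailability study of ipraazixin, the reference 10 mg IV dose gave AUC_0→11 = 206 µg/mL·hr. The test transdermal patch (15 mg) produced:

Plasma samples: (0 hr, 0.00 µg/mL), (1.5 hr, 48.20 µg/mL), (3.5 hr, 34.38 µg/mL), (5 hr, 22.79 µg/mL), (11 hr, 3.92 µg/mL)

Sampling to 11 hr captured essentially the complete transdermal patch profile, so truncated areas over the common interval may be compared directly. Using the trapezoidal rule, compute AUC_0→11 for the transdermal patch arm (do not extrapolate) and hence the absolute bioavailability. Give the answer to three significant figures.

Trapezoidal AUC_0→11 (transdermal patch):
  [0→1.5]: (0.00+48.20)/2 × 1.5 = 36.15
  [1.5→3.5]: (48.20+34.38)/2 × 2 = 82.58
  [3.5→5]: (34.38+22.79)/2 × 1.5 = 42.8775
  [5→11]: (22.79+3.92)/2 × 6 = 80.13
  Sum = 241.7375 µg/mL·hr
F = (AUC_ev/D_ev)/(AUC_iv/D_iv) = (241.7375/15)/(206/10) = 16.1158/20.6 = 0.7823

F = 0.782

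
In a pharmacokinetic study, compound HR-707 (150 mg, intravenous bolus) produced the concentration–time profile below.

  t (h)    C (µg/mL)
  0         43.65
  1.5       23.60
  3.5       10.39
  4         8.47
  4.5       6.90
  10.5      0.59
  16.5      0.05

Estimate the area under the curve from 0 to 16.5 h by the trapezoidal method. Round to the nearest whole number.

Trapezoidal AUC_0→16.5:
  [0→1.5]: (43.65+23.60)/2 × 1.5 = 50.4375
  [1.5→3.5]: (23.60+10.39)/2 × 2 = 33.99
  [3.5→4]: (10.39+8.47)/2 × 0.5 = 4.715
  [4→4.5]: (8.47+6.90)/2 × 0.5 = 3.8425
  [4.5→10.5]: (6.90+0.59)/2 × 6 = 22.47
  [10.5→16.5]: (0.59+0.05)/2 × 6 = 1.92
  Sum = 117.375 µg/mL·h

AUC = 117 µg/mL·h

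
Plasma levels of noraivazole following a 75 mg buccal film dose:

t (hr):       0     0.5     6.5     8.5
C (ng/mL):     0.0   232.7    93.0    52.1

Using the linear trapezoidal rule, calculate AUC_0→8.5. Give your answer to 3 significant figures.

AUC = 1180 ng/mL·hr

Trapezoidal AUC_0→8.5:
  [0→0.5]: (0.0+232.7)/2 × 0.5 = 58.175
  [0.5→6.5]: (232.7+93.0)/2 × 6 = 977.1
  [6.5→8.5]: (93.0+52.1)/2 × 2 = 145.1
  Sum = 1180.375 ng/mL·hr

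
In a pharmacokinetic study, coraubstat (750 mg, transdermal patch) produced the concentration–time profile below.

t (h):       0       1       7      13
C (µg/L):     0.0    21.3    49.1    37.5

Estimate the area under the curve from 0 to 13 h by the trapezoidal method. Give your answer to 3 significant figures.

AUC = 482 µg/L·h

Trapezoidal AUC_0→13:
  [0→1]: (0.0+21.3)/2 × 1 = 10.65
  [1→7]: (21.3+49.1)/2 × 6 = 211.2
  [7→13]: (49.1+37.5)/2 × 6 = 259.8
  Sum = 481.65 µg/L·h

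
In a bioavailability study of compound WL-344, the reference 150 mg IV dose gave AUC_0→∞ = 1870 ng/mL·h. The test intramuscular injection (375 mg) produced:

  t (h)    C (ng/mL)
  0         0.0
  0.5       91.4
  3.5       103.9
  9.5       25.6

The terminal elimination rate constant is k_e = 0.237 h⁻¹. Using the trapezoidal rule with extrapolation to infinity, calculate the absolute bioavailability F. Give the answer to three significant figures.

Trapezoidal AUC_0→9.5 (intramuscular injection):
  [0→0.5]: (0.0+91.4)/2 × 0.5 = 22.85
  [0.5→3.5]: (91.4+103.9)/2 × 3 = 292.95
  [3.5→9.5]: (103.9+25.6)/2 × 6 = 388.5
  Sum = 704.3 ng/mL·h
Tail: C_last/k_e = 25.6/0.237 = 108.017
AUC_0→∞ (intramuscular injection) = 704.3 + 108.017 = 812.317 ng/mL·h
F = (AUC_ev/D_ev)/(AUC_iv/D_iv) = (812.317/375)/(1870/150) = 2.16618/12.4667 = 0.1738

F = 0.174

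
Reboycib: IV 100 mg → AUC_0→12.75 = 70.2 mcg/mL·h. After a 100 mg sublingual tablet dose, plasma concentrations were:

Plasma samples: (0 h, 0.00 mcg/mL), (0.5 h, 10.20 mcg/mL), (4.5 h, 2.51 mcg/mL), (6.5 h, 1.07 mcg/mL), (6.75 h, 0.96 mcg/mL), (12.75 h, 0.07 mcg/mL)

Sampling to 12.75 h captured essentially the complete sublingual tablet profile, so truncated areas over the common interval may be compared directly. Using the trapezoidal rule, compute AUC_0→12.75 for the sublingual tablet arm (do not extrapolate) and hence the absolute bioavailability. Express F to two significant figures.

Trapezoidal AUC_0→12.75 (sublingual tablet):
  [0→0.5]: (0.00+10.20)/2 × 0.5 = 2.55
  [0.5→4.5]: (10.20+2.51)/2 × 4 = 25.42
  [4.5→6.5]: (2.51+1.07)/2 × 2 = 3.58
  [6.5→6.75]: (1.07+0.96)/2 × 0.25 = 0.25375
  [6.75→12.75]: (0.96+0.07)/2 × 6 = 3.09
  Sum = 34.89375 mcg/mL·h
F = (AUC_ev/D_ev)/(AUC_iv/D_iv) = (34.89375/100)/(70.2/100) = 0.3489375/0.702 = 0.4971

F = 0.50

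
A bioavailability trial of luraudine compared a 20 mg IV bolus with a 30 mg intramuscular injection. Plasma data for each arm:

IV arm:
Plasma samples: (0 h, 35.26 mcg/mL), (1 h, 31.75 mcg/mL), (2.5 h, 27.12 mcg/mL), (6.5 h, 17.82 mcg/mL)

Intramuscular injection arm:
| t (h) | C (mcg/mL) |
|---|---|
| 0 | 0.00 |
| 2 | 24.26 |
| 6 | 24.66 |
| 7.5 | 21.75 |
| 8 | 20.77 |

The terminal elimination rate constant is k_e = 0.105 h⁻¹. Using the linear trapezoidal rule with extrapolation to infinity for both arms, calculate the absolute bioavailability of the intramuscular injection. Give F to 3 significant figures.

Trapezoidal AUC_0→6.5 (IV):
  [0→1]: (35.26+31.75)/2 × 1 = 33.505
  [1→2.5]: (31.75+27.12)/2 × 1.5 = 44.1525
  [2.5→6.5]: (27.12+17.82)/2 × 4 = 89.88
  Sum = 167.5375 mcg/mL·h
IV tail: 17.82/0.105 = 169.714; AUC_iv,0→∞ = 167.5375 + 169.714 = 337.2515 mcg/mL·h
Trapezoidal AUC_0→8 (intramuscular injection):
  [0→2]: (0.00+24.26)/2 × 2 = 24.26
  [2→6]: (24.26+24.66)/2 × 4 = 97.84
  [6→7.5]: (24.66+21.75)/2 × 1.5 = 34.8075
  [7.5→8]: (21.75+20.77)/2 × 0.5 = 10.63
  Sum = 167.5375 mcg/mL·h
intramuscular injection tail: 20.77/0.105 = 197.810; AUC_ev,0→∞ = 167.5375 + 197.810 = 365.3475 mcg/mL·h
F = (AUC_ev/D_ev)/(AUC_iv/D_iv) = (365.3475/30)/(337.2515/20) = 12.17825/16.862575 = 0.7222

F = 0.722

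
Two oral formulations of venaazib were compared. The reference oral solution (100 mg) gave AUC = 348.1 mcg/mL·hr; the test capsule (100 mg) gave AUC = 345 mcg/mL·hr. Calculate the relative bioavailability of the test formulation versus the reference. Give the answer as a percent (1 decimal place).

F_rel = (AUC_test/D_test) / (AUC_ref/D_ref)
      = (345/100) / (348.1/100)
      = 3.45 / 3.481 = 0.9911 = 99.11%

F_rel = 99.1%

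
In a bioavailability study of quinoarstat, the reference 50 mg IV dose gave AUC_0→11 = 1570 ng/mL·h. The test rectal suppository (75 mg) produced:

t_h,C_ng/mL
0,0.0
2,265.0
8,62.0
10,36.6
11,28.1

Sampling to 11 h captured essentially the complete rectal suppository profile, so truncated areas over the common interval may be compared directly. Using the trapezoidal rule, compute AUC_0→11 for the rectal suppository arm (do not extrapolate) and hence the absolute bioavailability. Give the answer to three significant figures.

F = 0.585

Trapezoidal AUC_0→11 (rectal suppository):
  [0→2]: (0.0+265.0)/2 × 2 = 265.0
  [2→8]: (265.0+62.0)/2 × 6 = 981.0
  [8→10]: (62.0+36.6)/2 × 2 = 98.6
  [10→11]: (36.6+28.1)/2 × 1 = 32.35
  Sum = 1376.95 ng/mL·h
F = (AUC_ev/D_ev)/(AUC_iv/D_iv) = (1376.95/75)/(1570/50) = 18.3593/31.4 = 0.5847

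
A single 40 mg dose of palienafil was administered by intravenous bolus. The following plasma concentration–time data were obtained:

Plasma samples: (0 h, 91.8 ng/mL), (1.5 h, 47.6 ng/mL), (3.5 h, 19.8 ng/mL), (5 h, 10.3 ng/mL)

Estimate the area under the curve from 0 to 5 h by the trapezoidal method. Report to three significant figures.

Trapezoidal AUC_0→5:
  [0→1.5]: (91.8+47.6)/2 × 1.5 = 104.55
  [1.5→3.5]: (47.6+19.8)/2 × 2 = 67.4
  [3.5→5]: (19.8+10.3)/2 × 1.5 = 22.575
  Sum = 194.525 ng/mL·h

AUC = 195 ng/mL·h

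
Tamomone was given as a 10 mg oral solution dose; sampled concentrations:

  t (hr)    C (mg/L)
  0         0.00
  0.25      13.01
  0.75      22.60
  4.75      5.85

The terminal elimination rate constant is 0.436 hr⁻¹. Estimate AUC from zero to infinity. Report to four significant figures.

AUC = 80.85 mg/L·hr

Trapezoidal AUC_0→4.75:
  [0→0.25]: (0.00+13.01)/2 × 0.25 = 1.62625
  [0.25→0.75]: (13.01+22.60)/2 × 0.5 = 8.9025
  [0.75→4.75]: (22.60+5.85)/2 × 4 = 56.9
  Sum = 67.42875 mg/L·hr
Extrapolated tail: C_last / k_e = 5.85 / 0.436 = 13.417
AUC_0→∞ = 67.42875 + 13.417 = 80.84575 mg/L·hr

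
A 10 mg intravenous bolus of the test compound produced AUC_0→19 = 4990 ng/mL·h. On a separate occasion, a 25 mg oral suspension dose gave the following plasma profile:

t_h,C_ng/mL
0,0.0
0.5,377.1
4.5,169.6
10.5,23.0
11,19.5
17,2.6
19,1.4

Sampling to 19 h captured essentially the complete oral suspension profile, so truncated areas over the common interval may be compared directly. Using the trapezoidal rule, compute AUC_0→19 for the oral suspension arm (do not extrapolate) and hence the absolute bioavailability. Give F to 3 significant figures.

F = 0.148

Trapezoidal AUC_0→19 (oral suspension):
  [0→0.5]: (0.0+377.1)/2 × 0.5 = 94.275
  [0.5→4.5]: (377.1+169.6)/2 × 4 = 1093.4
  [4.5→10.5]: (169.6+23.0)/2 × 6 = 577.8
  [10.5→11]: (23.0+19.5)/2 × 0.5 = 10.625
  [11→17]: (19.5+2.6)/2 × 6 = 66.3
  [17→19]: (2.6+1.4)/2 × 2 = 4.0
  Sum = 1846.4 ng/mL·h
F = (AUC_ev/D_ev)/(AUC_iv/D_iv) = (1846.4/25)/(4990/10) = 73.856/499 = 0.1480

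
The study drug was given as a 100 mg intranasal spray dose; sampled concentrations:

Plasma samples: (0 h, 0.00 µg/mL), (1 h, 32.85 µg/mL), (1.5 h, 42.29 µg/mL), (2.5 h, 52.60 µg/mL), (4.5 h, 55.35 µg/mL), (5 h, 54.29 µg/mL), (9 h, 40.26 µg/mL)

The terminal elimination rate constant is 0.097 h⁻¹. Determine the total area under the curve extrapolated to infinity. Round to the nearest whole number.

Trapezoidal AUC_0→9:
  [0→1]: (0.00+32.85)/2 × 1 = 16.425
  [1→1.5]: (32.85+42.29)/2 × 0.5 = 18.785
  [1.5→2.5]: (42.29+52.60)/2 × 1 = 47.445
  [2.5→4.5]: (52.60+55.35)/2 × 2 = 107.95
  [4.5→5]: (55.35+54.29)/2 × 0.5 = 27.41
  [5→9]: (54.29+40.26)/2 × 4 = 189.1
  Sum = 407.115 µg/mL·h
Extrapolated tail: C_last / k_e = 40.26 / 0.097 = 415.052
AUC_0→∞ = 407.115 + 415.052 = 822.167 µg/mL·h

AUC = 822 µg/mL·h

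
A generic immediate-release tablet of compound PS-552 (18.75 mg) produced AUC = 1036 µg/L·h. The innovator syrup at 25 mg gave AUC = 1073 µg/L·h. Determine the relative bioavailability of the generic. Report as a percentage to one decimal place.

F_rel = 128.7%

F_rel = (AUC_test/D_test) / (AUC_ref/D_ref)
      = (1036/18.75) / (1073/25)
      = 55.2533 / 42.92 = 1.2874 = 128.74%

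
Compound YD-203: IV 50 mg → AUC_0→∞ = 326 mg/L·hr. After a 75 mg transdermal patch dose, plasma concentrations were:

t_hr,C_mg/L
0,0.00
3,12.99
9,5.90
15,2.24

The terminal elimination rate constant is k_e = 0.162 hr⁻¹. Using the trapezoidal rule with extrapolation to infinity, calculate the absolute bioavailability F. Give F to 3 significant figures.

F = 0.234

Trapezoidal AUC_0→15 (transdermal patch):
  [0→3]: (0.00+12.99)/2 × 3 = 19.485
  [3→9]: (12.99+5.90)/2 × 6 = 56.67
  [9→15]: (5.90+2.24)/2 × 6 = 24.42
  Sum = 100.575 mg/L·hr
Tail: C_last/k_e = 2.24/0.162 = 13.827
AUC_0→∞ (transdermal patch) = 100.575 + 13.827 = 114.402 mg/L·hr
F = (AUC_ev/D_ev)/(AUC_iv/D_iv) = (114.402/75)/(326/50) = 1.52536/6.52 = 0.2340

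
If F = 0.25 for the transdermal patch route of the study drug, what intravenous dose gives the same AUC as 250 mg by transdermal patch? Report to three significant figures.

Systemic exposure from an extravascular dose = F × D_ev, so the equivalent IV dose is F × D_ev.
D_iv = F × D_ev = 0.25 × 250 = 62.5 mg

D_iv = 62.5 mg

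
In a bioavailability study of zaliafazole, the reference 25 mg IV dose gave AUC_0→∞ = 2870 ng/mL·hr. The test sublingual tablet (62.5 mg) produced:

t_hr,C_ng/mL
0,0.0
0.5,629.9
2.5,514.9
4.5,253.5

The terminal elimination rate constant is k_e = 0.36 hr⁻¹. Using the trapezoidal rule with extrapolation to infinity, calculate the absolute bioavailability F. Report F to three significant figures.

Trapezoidal AUC_0→4.5 (sublingual tablet):
  [0→0.5]: (0.0+629.9)/2 × 0.5 = 157.475
  [0.5→2.5]: (629.9+514.9)/2 × 2 = 1144.8
  [2.5→4.5]: (514.9+253.5)/2 × 2 = 768.4
  Sum = 2070.675 ng/mL·hr
Tail: C_last/k_e = 253.5/0.36 = 704.167
AUC_0→∞ (sublingual tablet) = 2070.675 + 704.167 = 2774.842 ng/mL·hr
F = (AUC_ev/D_ev)/(AUC_iv/D_iv) = (2774.842/62.5)/(2870/25) = 44.397472/114.8 = 0.3867

F = 0.387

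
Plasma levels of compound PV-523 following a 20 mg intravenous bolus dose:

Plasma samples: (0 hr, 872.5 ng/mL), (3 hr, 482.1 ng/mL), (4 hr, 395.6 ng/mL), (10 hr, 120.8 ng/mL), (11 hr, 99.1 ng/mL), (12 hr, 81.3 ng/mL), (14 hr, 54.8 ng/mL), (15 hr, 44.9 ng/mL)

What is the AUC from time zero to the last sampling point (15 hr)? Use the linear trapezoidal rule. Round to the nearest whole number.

Trapezoidal AUC_0→15:
  [0→3]: (872.5+482.1)/2 × 3 = 2031.9
  [3→4]: (482.1+395.6)/2 × 1 = 438.85
  [4→10]: (395.6+120.8)/2 × 6 = 1549.2
  [10→11]: (120.8+99.1)/2 × 1 = 109.95
  [11→12]: (99.1+81.3)/2 × 1 = 90.2
  [12→14]: (81.3+54.8)/2 × 2 = 136.1
  [14→15]: (54.8+44.9)/2 × 1 = 49.85
  Sum = 4406.05 ng/mL·hr

AUC = 4406 ng/mL·hr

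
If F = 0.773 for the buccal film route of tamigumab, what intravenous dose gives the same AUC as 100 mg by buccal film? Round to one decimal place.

Systemic exposure from an extravascular dose = F × D_ev, so the equivalent IV dose is F × D_ev.
D_iv = F × D_ev = 0.773 × 100 = 77.3 mg

D_iv = 77.3 mg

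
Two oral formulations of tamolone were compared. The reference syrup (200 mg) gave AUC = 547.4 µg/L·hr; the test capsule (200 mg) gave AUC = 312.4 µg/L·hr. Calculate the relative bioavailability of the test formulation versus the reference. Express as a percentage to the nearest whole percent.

F_rel = (AUC_test/D_test) / (AUC_ref/D_ref)
      = (312.4/200) / (547.4/200)
      = 1.562 / 2.737 = 0.5707 = 57.07%

F_rel = 57%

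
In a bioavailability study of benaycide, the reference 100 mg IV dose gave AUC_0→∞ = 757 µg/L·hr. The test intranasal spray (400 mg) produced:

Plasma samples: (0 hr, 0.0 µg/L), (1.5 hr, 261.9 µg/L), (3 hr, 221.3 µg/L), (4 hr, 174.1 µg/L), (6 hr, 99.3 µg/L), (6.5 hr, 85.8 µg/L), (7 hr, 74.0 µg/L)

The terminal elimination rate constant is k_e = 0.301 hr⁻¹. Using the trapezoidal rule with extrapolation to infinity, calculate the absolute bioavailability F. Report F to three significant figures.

Trapezoidal AUC_0→7 (intranasal spray):
  [0→1.5]: (0.0+261.9)/2 × 1.5 = 196.425
  [1.5→3]: (261.9+221.3)/2 × 1.5 = 362.4
  [3→4]: (221.3+174.1)/2 × 1 = 197.7
  [4→6]: (174.1+99.3)/2 × 2 = 273.4
  [6→6.5]: (99.3+85.8)/2 × 0.5 = 46.275
  [6.5→7]: (85.8+74.0)/2 × 0.5 = 39.95
  Sum = 1116.15 µg/L·hr
Tail: C_last/k_e = 74.0/0.301 = 245.847
AUC_0→∞ (intranasal spray) = 1116.15 + 245.847 = 1361.997 µg/L·hr
F = (AUC_ev/D_ev)/(AUC_iv/D_iv) = (1361.997/400)/(757/100) = 3.4049925/7.57 = 0.4498

F = 0.450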